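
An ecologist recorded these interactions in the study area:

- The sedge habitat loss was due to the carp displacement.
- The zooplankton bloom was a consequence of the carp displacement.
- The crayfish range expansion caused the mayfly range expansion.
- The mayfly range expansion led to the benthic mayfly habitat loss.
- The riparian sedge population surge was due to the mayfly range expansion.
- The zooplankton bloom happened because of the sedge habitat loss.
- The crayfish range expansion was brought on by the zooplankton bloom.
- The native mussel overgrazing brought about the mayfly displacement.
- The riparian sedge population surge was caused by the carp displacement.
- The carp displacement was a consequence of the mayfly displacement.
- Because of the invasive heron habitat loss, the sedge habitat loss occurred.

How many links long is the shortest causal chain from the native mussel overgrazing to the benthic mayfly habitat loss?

6

Shortest chain: the native mussel overgrazing → the mayfly displacement → the carp displacement → the zooplankton bloom → the crayfish range expansion → the mayfly range expansion → the benthic mayfly habitat loss.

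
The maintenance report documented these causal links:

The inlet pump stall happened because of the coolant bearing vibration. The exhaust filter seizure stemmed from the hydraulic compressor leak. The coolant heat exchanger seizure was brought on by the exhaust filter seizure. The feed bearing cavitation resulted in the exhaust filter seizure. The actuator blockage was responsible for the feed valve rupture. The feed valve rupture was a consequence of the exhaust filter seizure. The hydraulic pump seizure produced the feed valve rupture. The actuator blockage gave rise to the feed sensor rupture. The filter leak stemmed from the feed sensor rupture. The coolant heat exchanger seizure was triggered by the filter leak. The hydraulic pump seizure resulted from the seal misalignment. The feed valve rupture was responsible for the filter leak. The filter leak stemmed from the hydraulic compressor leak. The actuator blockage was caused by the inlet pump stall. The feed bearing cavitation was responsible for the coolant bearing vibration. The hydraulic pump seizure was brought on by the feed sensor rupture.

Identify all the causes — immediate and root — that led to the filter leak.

Immediate causes of the filter leak: the feed sensor rupture, the hydraulic compressor leak, the feed valve rupture.
Further upstream: the feed bearing cavitation, the coolant bearing vibration, the inlet pump stall, the actuator blockage, the seal misalignment, the hydraulic pump seizure, the exhaust filter seizure.

the actuator blockage, the coolant bearing vibration, the exhaust filter seizure, the feed bearing cavitation, the feed sensor rupture, the feed valve rupture, the hydraulic compressor leak, the hydraulic pump seizure, the inlet pump stall, the seal misalignment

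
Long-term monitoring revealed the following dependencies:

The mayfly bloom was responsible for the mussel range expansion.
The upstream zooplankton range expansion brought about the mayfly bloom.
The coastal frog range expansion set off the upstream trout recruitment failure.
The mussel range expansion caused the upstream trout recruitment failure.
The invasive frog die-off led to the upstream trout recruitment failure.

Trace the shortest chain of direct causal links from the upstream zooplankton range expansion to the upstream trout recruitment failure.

the upstream zooplankton range expansion → the mayfly bloom → the mussel range expansion → the upstream trout recruitment failure

the upstream zooplankton range expansion → the mayfly bloom
the mayfly bloom → the mussel range expansion
the mussel range expansion → the upstream trout recruitment failure
Length: 3 steps.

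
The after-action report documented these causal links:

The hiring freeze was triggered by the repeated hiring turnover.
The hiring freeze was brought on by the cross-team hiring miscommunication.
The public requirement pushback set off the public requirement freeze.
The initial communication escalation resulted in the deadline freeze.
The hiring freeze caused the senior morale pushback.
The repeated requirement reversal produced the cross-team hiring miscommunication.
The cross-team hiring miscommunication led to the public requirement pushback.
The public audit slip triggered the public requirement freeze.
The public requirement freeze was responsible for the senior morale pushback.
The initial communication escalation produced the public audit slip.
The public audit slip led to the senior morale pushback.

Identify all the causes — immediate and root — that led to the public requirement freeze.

Immediate causes of the public requirement freeze: the public requirement pushback, the public audit slip.
Further upstream: the repeated requirement reversal, the initial communication escalation, the cross-team hiring miscommunication.

the cross-team hiring miscommunication, the initial communication escalation, the public audit slip, the public requirement pushback, the repeated requirement reversal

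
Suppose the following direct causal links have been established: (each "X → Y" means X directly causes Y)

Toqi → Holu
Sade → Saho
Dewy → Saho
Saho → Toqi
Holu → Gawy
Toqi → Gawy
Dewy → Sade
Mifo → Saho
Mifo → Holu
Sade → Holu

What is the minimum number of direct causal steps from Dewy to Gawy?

3

Shortest chain: Dewy → Sade → Holu → Gawy.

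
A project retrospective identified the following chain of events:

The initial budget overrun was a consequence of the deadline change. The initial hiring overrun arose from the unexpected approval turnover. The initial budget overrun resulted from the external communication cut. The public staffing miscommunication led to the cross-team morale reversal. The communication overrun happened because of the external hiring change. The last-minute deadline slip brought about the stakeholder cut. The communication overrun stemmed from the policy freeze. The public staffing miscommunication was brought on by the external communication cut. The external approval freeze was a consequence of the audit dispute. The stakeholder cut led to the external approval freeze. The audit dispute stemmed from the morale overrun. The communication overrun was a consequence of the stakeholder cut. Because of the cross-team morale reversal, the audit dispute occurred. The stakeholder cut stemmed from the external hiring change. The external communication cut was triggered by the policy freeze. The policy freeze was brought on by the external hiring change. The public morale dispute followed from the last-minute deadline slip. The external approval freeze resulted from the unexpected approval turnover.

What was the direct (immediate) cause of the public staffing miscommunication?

Upstream contributors include the external hiring change, the policy freeze, but only the external communication cut feeds directly into the public staffing miscommunication.

the external communication cut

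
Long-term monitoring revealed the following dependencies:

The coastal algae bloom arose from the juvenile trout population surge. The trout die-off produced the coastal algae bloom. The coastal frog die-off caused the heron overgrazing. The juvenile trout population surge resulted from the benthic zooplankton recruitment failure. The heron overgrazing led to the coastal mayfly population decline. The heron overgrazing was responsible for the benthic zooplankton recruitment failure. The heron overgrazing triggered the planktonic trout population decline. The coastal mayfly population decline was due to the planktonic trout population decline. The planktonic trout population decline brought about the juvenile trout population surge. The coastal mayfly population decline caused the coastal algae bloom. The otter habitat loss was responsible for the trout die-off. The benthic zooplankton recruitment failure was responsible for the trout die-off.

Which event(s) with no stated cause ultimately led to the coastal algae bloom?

the coastal frog die-off, the otter habitat loss

Tracing upstream from the coastal algae bloom: the coastal algae bloom ← the coastal mayfly population decline ← the heron overgrazing ← the coastal frog die-off.
A separate upstream branch: the coastal algae bloom ← the trout die-off ← the otter habitat loss.
Each of those chain origins has no stated cause.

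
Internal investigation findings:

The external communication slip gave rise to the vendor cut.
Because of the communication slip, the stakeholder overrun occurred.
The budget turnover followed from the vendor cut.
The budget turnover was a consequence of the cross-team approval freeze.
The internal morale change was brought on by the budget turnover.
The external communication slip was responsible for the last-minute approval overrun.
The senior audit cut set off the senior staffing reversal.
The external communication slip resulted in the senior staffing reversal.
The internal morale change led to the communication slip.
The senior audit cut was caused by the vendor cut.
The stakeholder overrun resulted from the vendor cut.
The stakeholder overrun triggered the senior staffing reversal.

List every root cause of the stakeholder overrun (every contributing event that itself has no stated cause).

the cross-team approval freeze, the external communication slip

Tracing upstream from the stakeholder overrun: the stakeholder overrun ← the vendor cut ← the external communication slip.
A separate upstream branch: the stakeholder overrun ← the communication slip ← the internal morale change ← the budget turnover ← the cross-team approval freeze.
Each of those chain origins has no stated cause.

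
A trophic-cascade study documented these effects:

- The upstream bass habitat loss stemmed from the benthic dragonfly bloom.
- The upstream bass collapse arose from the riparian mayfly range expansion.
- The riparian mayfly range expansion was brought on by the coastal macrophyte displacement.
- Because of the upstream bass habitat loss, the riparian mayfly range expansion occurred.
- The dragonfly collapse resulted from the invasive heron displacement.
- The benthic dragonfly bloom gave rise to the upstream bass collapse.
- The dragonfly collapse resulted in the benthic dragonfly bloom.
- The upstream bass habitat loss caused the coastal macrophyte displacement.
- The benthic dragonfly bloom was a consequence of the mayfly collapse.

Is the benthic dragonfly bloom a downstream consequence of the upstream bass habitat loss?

The upstream bass habitat loss leads to the coastal macrophyte displacement, the riparian mayfly range expansion, the upstream bass collapse; the benthic dragonfly bloom is not among them.

No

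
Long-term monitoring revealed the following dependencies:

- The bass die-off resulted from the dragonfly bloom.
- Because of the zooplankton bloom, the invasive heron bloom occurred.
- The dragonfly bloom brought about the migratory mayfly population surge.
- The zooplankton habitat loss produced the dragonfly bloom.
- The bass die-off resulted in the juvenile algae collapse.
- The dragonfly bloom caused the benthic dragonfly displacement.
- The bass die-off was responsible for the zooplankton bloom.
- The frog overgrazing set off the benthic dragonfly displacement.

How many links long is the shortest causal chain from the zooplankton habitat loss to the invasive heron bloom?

Shortest chain: the zooplankton habitat loss → the dragonfly bloom → the bass die-off → the zooplankton bloom → the invasive heron bloom.

4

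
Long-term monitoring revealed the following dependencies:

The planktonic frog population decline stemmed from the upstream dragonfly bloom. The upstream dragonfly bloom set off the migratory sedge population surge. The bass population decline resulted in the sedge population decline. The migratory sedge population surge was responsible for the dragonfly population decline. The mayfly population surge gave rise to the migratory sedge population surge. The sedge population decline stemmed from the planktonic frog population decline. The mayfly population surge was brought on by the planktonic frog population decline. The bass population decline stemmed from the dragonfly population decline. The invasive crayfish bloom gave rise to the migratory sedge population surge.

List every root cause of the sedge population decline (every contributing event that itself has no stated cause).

Tracing upstream from the sedge population decline: the sedge population decline ← the planktonic frog population decline ← the upstream dragonfly bloom.
A separate upstream branch: the sedge population decline ← the bass population decline ← the dragonfly population decline ← the migratory sedge population surge ← the invasive crayfish bloom.
Each of those chain origins has no stated cause.

the invasive crayfish bloom, the upstream dragonfly bloom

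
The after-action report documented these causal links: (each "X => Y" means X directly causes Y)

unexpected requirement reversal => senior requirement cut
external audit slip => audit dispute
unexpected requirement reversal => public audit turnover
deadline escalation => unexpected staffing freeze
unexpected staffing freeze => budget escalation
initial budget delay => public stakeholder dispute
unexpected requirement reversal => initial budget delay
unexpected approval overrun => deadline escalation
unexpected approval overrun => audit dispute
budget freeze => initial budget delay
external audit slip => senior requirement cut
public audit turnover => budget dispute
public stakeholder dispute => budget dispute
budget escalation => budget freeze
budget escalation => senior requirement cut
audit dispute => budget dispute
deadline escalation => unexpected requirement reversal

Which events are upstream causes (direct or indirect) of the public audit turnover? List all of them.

Immediate cause of the public audit turnover: the unexpected requirement reversal.
Further upstream: the unexpected approval overrun, the deadline escalation.

the deadline escalation, the unexpected approval overrun, the unexpected requirement reversal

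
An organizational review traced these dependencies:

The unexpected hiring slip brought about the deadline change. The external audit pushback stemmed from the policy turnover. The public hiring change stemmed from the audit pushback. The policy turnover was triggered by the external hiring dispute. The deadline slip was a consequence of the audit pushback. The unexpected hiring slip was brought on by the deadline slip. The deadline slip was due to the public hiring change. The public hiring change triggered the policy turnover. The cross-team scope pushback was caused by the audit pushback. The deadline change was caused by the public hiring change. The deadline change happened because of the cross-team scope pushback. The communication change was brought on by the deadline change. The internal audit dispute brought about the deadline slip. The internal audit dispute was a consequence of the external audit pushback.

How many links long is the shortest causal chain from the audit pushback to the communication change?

3

Shortest chain: the audit pushback → the public hiring change → the deadline change → the communication change.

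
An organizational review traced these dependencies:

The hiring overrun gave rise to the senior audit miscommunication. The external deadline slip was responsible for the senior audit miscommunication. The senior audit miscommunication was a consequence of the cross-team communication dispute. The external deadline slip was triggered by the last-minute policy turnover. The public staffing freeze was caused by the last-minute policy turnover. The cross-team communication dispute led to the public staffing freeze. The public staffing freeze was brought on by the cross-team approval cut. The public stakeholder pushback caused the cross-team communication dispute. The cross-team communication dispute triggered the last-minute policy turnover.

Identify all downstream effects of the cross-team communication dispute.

the external deadline slip, the last-minute policy turnover, the public staffing freeze, the senior audit miscommunication

Direct effects: the last-minute policy turnover, the public staffing freeze, the senior audit miscommunication.
2 steps out: the external deadline slip.
Not reachable from it: the hiring overrun, the public stakeholder pushback, the cross-team approval cut.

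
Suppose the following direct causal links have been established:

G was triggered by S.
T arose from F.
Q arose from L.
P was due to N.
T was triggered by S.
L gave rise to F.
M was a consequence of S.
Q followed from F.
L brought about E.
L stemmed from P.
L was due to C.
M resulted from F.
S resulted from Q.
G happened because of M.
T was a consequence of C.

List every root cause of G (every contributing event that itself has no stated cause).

Tracing upstream from G: G ← S ← Q ← L ← C.
A separate upstream branch: G ← S ← Q ← L ← P ← N.
Each of those chain origins has no stated cause.

C, N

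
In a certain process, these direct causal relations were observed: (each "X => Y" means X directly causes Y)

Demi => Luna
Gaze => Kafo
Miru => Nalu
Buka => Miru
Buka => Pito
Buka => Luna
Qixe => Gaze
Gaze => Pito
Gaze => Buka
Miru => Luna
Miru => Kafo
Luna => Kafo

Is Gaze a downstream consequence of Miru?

No

Miru leads to Nalu, Luna, Kafo; Gaze is not among them.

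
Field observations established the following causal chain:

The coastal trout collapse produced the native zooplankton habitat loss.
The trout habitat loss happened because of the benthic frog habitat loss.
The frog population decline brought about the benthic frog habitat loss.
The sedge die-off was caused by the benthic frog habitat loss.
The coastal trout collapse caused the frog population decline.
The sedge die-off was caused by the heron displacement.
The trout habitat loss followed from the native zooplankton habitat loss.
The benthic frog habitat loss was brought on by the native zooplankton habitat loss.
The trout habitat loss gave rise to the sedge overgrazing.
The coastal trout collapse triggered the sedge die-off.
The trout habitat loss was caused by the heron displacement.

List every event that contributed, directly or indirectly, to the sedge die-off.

the benthic frog habitat loss, the coastal trout collapse, the frog population decline, the heron displacement, the native zooplankton habitat loss

Immediate causes of the sedge die-off: the coastal trout collapse, the heron displacement, the benthic frog habitat loss.
Further upstream: the native zooplankton habitat loss, the frog population decline.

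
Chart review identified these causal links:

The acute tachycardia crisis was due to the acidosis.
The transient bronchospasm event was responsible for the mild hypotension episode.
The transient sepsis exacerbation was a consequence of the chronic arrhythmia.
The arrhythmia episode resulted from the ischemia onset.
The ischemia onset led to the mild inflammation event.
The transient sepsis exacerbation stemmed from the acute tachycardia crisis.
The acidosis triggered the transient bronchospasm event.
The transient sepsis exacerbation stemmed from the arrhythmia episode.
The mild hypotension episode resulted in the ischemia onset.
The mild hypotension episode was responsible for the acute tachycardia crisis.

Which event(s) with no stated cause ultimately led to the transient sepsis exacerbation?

Tracing upstream from the transient sepsis exacerbation: the transient sepsis exacerbation ← the chronic arrhythmia.
A separate upstream branch: the transient sepsis exacerbation ← the acute tachycardia crisis ← the acidosis.
Each of those chain origins has no stated cause.

the acidosis, the chronic arrhythmia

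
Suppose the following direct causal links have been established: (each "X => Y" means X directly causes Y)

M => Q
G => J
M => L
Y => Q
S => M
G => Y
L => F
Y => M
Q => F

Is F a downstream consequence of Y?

There is a causal chain: Y → Q → F.

Yes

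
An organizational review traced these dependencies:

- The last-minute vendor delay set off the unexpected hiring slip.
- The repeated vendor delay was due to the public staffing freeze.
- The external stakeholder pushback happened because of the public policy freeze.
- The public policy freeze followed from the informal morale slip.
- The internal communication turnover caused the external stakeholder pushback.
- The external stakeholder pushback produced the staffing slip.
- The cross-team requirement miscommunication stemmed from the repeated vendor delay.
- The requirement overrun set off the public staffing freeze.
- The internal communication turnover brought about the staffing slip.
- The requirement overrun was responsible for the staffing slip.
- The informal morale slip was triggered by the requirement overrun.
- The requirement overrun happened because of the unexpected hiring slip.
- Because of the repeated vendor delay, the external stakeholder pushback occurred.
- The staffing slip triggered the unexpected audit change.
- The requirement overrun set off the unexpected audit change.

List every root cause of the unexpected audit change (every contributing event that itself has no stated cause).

the internal communication turnover, the last-minute vendor delay

Tracing upstream from the unexpected audit change: the unexpected audit change ← the requirement overrun ← the unexpected hiring slip ← the last-minute vendor delay.
A separate upstream branch: the unexpected audit change ← the staffing slip ← the internal communication turnover.
Each of those chain origins has no stated cause.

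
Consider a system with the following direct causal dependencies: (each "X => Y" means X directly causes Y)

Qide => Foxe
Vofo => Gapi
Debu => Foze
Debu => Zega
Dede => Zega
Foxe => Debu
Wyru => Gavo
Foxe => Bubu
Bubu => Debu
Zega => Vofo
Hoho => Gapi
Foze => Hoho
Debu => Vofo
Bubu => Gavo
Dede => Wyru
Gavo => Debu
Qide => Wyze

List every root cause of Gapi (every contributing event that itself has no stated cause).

Dede, Qide

Tracing upstream from Gapi: Gapi ← Vofo ← Debu ← Foxe ← Qide.
A separate upstream branch: Gapi ← Vofo ← Zega ← Dede.
Each of those chain origins has no stated cause.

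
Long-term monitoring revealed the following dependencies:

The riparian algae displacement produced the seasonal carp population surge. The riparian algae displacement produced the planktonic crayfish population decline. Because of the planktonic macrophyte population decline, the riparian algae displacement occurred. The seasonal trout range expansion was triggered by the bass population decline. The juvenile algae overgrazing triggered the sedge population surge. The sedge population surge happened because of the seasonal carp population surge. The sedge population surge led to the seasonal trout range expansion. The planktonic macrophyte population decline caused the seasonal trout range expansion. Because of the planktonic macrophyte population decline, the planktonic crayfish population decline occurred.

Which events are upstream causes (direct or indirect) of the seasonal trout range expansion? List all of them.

Immediate causes of the seasonal trout range expansion: the planktonic macrophyte population decline, the sedge population surge, the bass population decline.
Further upstream: the riparian algae displacement, the juvenile algae overgrazing, the seasonal carp population surge.

the bass population decline, the juvenile algae overgrazing, the planktonic macrophyte population decline, the riparian algae displacement, the seasonal carp population surge, the sedge population surge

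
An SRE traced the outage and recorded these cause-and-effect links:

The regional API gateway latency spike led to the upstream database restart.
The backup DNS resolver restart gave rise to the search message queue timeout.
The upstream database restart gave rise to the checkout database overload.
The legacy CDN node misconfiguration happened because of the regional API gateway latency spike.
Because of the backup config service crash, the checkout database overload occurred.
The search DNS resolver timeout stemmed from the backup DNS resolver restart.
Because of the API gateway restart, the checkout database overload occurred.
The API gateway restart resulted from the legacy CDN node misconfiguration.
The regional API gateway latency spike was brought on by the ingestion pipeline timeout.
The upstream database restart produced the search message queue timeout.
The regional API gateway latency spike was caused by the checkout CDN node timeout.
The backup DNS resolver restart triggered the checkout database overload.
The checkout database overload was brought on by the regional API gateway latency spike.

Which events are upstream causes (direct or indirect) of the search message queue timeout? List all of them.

the backup DNS resolver restart, the checkout CDN node timeout, the ingestion pipeline timeout, the regional API gateway latency spike, the upstream database restart

Immediate causes of the search message queue timeout: the upstream database restart, the backup DNS resolver restart.
Further upstream: the ingestion pipeline timeout, the checkout CDN node timeout, the regional API gateway latency spike.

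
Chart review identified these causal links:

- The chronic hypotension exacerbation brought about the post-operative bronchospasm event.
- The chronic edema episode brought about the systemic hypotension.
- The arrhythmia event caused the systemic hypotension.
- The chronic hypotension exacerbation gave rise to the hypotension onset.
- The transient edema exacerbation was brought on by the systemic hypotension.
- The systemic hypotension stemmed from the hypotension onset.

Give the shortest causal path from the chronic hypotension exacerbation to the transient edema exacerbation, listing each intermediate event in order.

the chronic hypotension exacerbation → the hypotension onset
the hypotension onset → the systemic hypotension
the systemic hypotension → the transient edema exacerbation
Length: 3 steps.

the chronic hypotension exacerbation → the hypotension onset → the systemic hypotension → the transient edema exacerbation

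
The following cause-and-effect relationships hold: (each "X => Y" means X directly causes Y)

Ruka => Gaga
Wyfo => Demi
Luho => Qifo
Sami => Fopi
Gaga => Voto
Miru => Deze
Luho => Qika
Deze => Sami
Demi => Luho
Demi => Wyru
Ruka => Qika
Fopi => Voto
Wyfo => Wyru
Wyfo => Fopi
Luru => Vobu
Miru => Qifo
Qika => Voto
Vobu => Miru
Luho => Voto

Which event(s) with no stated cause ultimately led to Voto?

Tracing upstream from Voto: Voto ← Gaga ← Ruka.
A separate upstream branch: Voto ← Fopi ← Wyfo.
A separate upstream branch: Voto ← Fopi ← Sami ← Deze ← Miru ← Vobu ← Luru.
Each of those chain origins has no stated cause.

Luru, Ruka, Wyfo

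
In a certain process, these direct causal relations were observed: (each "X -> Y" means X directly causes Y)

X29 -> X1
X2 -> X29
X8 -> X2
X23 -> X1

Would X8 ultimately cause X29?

There is a causal chain: X8 → X2 → X29.

Yes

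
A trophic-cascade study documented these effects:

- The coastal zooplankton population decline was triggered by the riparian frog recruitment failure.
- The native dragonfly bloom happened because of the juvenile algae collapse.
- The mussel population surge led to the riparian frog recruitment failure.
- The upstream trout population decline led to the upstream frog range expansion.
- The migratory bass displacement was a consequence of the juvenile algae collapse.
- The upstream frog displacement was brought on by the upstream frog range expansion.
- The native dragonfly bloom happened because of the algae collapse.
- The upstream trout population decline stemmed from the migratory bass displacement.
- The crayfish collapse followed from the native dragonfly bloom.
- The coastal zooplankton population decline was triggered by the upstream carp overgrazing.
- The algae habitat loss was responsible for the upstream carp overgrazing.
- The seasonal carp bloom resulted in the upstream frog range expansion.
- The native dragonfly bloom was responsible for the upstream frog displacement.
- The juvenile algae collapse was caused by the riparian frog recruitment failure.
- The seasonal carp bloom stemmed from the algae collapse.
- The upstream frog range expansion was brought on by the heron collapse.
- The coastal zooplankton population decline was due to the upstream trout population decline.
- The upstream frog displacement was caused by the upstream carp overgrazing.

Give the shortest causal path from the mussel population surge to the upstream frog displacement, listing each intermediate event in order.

the mussel population surge → the riparian frog recruitment failure → the juvenile algae collapse → the native dragonfly bloom → the upstream frog displacement

the mussel population surge → the riparian frog recruitment failure
the riparian frog recruitment failure → the juvenile algae collapse
the juvenile algae collapse → the native dragonfly bloom
the native dragonfly bloom → the upstream frog displacement
Length: 4 steps.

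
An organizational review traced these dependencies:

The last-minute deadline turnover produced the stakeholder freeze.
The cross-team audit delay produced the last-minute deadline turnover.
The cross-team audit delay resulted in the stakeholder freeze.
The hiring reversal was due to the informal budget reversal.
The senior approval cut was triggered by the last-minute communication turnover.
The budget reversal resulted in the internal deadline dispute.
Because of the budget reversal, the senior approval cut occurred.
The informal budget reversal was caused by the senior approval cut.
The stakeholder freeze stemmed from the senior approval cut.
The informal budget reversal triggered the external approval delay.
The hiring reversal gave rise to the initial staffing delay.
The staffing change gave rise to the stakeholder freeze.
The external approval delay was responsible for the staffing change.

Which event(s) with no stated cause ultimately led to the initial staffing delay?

the budget reversal, the last-minute communication turnover

Tracing upstream from the initial staffing delay: the initial staffing delay ← the hiring reversal ← the informal budget reversal ← the senior approval cut ← the budget reversal.
A separate upstream branch: the initial staffing delay ← the hiring reversal ← the informal budget reversal ← the senior approval cut ← the last-minute communication turnover.
Each of those chain origins has no stated cause.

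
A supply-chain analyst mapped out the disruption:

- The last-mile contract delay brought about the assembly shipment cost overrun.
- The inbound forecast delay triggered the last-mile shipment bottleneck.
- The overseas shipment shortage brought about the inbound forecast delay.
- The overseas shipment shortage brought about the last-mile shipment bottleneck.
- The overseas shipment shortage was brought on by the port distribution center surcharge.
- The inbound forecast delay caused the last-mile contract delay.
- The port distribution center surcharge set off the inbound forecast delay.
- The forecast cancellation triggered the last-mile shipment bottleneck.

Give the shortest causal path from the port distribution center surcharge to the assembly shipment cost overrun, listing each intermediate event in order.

the port distribution center surcharge → the inbound forecast delay
the inbound forecast delay → the last-mile contract delay
the last-mile contract delay → the assembly shipment cost overrun
Length: 3 steps.

the port distribution center surcharge → the inbound forecast delay → the last-mile contract delay → the assembly shipment cost overrun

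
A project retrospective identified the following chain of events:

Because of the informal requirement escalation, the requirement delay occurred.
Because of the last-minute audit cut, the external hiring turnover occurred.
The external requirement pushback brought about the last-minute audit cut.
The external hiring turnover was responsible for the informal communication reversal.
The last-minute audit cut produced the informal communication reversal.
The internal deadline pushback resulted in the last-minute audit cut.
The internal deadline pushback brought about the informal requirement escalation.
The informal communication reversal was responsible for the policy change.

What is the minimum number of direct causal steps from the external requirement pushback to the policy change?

Shortest chain: the external requirement pushback → the last-minute audit cut → the informal communication reversal → the policy change.

3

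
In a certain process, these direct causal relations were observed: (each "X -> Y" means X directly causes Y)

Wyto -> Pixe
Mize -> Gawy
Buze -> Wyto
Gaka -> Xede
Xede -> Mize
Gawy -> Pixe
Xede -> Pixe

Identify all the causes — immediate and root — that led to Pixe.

Buze, Gaka, Gawy, Mize, Wyto, Xede

Immediate causes of Pixe: Xede, Gawy, Wyto.
Further upstream: Gaka, Mize, Buze.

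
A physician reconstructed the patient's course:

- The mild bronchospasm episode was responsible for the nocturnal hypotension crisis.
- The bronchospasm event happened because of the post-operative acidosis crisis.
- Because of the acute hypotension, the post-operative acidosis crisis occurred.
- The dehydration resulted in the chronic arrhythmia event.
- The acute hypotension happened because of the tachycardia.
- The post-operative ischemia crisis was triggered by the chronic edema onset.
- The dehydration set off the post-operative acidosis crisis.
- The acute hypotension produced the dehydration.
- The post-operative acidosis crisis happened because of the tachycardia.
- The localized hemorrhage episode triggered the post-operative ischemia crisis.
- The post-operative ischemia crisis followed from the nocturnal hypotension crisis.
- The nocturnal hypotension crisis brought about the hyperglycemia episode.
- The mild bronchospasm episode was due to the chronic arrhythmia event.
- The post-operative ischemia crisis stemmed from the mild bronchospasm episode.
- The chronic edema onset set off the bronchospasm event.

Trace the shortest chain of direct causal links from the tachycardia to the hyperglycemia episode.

the tachycardia → the acute hypotension → the dehydration → the chronic arrhythmia event → the mild bronchospasm episode → the nocturnal hypotension crisis → the hyperglycemia episode

the tachycardia → the acute hypotension
the acute hypotension → the dehydration
the dehydration → the chronic arrhythmia event
the chronic arrhythmia event → the mild bronchospasm episode
the mild bronchospasm episode → the nocturnal hypotension crisis
the nocturnal hypotension crisis → the hyperglycemia episode
Length: 6 steps.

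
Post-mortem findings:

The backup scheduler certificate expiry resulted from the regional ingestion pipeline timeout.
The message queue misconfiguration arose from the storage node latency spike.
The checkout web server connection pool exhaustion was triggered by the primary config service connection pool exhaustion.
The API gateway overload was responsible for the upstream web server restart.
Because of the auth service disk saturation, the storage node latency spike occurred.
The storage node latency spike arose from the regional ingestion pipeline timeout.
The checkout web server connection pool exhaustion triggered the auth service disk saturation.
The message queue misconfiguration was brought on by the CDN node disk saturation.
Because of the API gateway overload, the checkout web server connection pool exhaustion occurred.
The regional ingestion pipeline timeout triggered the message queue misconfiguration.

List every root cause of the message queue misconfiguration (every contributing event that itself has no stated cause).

Tracing upstream from the message queue misconfiguration: the message queue misconfiguration ← the storage node latency spike ← the auth service disk saturation ← the checkout web server connection pool exhaustion ← the primary config service connection pool exhaustion.
A separate upstream branch: the message queue misconfiguration ← the storage node latency spike ← the auth service disk saturation ← the checkout web server connection pool exhaustion ← the API gateway overload.
A separate upstream branch: the message queue misconfiguration ← the regional ingestion pipeline timeout.
A separate upstream branch: the message queue misconfiguration ← the CDN node disk saturation.
Each of those chain origins has no stated cause.

the API gateway overload, the CDN node disk saturation, the primary config service connection pool exhaustion, the regional ingestion pipeline timeout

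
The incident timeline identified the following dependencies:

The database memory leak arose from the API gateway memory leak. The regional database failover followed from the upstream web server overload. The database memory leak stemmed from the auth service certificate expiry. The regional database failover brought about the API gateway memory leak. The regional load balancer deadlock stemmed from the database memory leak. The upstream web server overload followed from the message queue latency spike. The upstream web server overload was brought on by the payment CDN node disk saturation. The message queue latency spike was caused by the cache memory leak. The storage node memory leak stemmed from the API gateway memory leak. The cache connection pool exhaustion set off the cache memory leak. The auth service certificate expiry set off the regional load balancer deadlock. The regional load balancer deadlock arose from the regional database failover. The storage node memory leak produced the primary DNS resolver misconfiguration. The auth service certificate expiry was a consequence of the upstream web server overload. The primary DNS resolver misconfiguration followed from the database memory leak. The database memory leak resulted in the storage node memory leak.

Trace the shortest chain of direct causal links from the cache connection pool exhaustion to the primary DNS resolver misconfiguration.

the cache connection pool exhaustion → the cache memory leak
the cache memory leak → the message queue latency spike
the message queue latency spike → the upstream web server overload
the upstream web server overload → the auth service certificate expiry
the auth service certificate expiry → the database memory leak
the database memory leak → the primary DNS resolver misconfiguration
Length: 6 steps.

the cache connection pool exhaustion → the cache memory leak → the message queue latency spike → the upstream web server overload → the auth service certificate expiry → the database memory leak → the primary DNS resolver misconfiguration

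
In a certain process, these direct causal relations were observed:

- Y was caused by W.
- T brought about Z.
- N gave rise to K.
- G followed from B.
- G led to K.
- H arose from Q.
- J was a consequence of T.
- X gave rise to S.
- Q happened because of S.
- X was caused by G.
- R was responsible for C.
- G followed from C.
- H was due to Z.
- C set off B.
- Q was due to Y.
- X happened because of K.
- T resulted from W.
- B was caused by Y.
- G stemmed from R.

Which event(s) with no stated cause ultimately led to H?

N, R, W

Tracing upstream from H: H ← Z ← T ← W.
A separate upstream branch: H ← Q ← S ← X ← G ← R.
A separate upstream branch: H ← Q ← S ← X ← K ← N.
Each of those chain origins has no stated cause.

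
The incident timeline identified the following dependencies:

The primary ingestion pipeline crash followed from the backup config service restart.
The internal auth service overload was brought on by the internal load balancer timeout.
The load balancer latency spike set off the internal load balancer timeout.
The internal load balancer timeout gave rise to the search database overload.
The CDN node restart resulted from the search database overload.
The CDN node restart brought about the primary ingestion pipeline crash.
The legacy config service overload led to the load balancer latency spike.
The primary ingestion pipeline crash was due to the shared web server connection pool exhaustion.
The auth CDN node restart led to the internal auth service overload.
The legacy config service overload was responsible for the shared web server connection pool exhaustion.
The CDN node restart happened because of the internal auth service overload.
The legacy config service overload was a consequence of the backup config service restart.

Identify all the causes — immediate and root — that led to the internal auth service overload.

the auth CDN node restart, the backup config service restart, the internal load balancer timeout, the legacy config service overload, the load balancer latency spike

Immediate causes of the internal auth service overload: the internal load balancer timeout, the auth CDN node restart.
Further upstream: the backup config service restart, the legacy config service overload, the load balancer latency spike.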